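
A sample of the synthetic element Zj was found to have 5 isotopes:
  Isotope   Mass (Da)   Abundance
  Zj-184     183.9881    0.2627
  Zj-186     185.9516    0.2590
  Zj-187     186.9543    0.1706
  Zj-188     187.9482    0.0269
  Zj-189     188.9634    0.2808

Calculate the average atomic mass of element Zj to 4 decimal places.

The abundance-weighted mean is 0.2627 × 183.9881 + 0.2590 × 185.9516 + 0.1706 × 186.9543 + 0.0269 × 187.9482 + 0.2808 × 188.9634
= 48.33367 + 48.16146 + 31.89440 + 5.05581 + 53.06092 = 186.50626 Da

186.5063 Da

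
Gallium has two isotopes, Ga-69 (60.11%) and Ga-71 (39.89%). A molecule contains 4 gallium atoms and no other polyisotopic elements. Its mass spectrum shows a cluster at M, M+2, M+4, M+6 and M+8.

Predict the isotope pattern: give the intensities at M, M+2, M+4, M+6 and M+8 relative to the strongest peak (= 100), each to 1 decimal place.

The 4 Ga atoms are independent, so intensities follow the terms of (0.6011 + 0.3989)^4.
P(M) = 0.6011^4 = 0.130553
P(M+2) = 4 × 0.6011^3 × 0.3989^1 = 0.346549
P(M+4) = 6 × 0.6011^2 × 0.3989^2 = 0.344963
P(M+6) = 4 × 0.6011^1 × 0.3989^3 = 0.152616
P(M+8) = 0.3989^4 = 0.025320
The M+2 peak is largest (0.346549); scaling to 100 gives 37.7 : 100.0 : 99.5 : 44.0 : 7.3.

37.7 : 100.0 : 99.5 : 44.0 : 7.3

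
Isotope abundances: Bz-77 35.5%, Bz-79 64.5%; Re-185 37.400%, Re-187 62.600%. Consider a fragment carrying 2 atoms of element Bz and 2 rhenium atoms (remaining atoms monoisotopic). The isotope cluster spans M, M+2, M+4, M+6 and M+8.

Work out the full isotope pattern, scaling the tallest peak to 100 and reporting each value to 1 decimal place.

Element Bz pattern (n=2): 0.126025 : 0.45795 : 0.416025
Rhenium pattern (n=2): 0.139876 : 0.468248 : 0.391876
Convolve the two distributions (both contribute in 2-u steps):
  M: 0.126025×0.139876 = 0.017628
  M+2: 0.126025×0.468248 + 0.45795×0.139876 = 0.123067
  M+4: 0.126025×0.391876 + 0.45795×0.468248 + 0.416025×0.139876 = 0.322012
  M+6: 0.45795×0.391876 + 0.416025×0.468248 = 0.374262
  M+8: 0.416025×0.391876 = 0.163030
Scale to base peak (0.374262) = 100: 4.7 : 32.9 : 86.0 : 100.0 : 43.6

4.7 : 32.9 : 86.0 : 100.0 : 43.6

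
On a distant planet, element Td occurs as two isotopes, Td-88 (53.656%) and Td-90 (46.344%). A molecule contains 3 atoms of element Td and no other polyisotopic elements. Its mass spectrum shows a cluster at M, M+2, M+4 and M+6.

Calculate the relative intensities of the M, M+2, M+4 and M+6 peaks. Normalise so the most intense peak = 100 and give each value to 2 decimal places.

38.59 : 100.00 : 86.37 : 24.87

Expanding (0.53656 + 0.46344)^3:
P(M) = 0.53656^3 = 0.154474
P(M+2) = 3 × 0.53656^2 × 0.46344^1 = 0.400268
P(M+4) = 3 × 0.53656^1 × 0.46344^2 = 0.345722
P(M+6) = 0.46344^3 = 0.099536
The M+2 peak is largest (0.400268); scaling to 100 gives 38.59 : 100.00 : 86.37 : 24.87.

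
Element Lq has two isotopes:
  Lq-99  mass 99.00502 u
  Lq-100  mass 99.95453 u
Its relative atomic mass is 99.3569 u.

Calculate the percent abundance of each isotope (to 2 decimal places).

Writing the weighted mean with unknown fraction x of Lq-99:
99.00502·x + 99.95453·(1 − x) = 99.3569
(99.00502 − 99.95453)·x = 99.3569 − 99.95453
x = -0.59763 / -0.94951 = 0.62941 → 62.94% Lq-99, 37.06% Lq-100.

Lq-99: 62.94%, Lq-100: 37.06%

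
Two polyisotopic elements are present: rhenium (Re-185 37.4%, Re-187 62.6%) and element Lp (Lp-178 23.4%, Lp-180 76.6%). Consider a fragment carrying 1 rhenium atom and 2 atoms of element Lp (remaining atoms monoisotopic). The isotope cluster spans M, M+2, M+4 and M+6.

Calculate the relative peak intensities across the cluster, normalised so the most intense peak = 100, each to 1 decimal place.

Rhenium pattern (n=1): 0.3740 : 0.6260
Element Lp pattern (n=2): 0.054756 : 0.358488 : 0.586756
Convolve the two distributions (both contribute in 2-u steps):
  M: 0.3740×0.054756 = 0.020479
  M+2: 0.3740×0.358488 + 0.6260×0.054756 = 0.168352
  M+4: 0.3740×0.586756 + 0.6260×0.358488 = 0.443860
  M+6: 0.6260×0.586756 = 0.367309
Scale to base peak (0.443860) = 100: 4.6 : 37.9 : 100.0 : 82.8

4.6 : 37.9 : 100.0 : 82.8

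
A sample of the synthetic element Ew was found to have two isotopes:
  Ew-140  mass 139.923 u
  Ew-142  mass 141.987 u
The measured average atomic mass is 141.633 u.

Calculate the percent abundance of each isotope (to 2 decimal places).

Ew-140: 17.15%, Ew-142: 82.85%

Writing the weighted mean with unknown fraction x of Ew-140:
139.923·x + 141.987·(1 − x) = 141.633
(139.923 − 141.987)·x = 141.633 − 141.987
x = -0.354 / -2.064 = 0.17151 → 17.15% Ew-140, 82.85% Ew-142.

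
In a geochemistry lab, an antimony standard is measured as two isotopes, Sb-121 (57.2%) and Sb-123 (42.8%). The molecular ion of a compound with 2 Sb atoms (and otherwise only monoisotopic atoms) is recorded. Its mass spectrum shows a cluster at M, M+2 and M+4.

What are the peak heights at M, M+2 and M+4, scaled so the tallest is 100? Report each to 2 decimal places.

66.82 : 100.00 : 37.41

The 2 Sb atoms are independent, so intensities follow the terms of (0.572 + 0.428)^2.
P(M) = 0.572^2 = 0.327184
P(M+2) = 2 × 0.572^1 × 0.428^1 = 0.489632
P(M+4) = 0.428^2 = 0.183184
The M+2 peak is largest (0.489632); scaling to 100 gives 66.82 : 100.00 : 37.41.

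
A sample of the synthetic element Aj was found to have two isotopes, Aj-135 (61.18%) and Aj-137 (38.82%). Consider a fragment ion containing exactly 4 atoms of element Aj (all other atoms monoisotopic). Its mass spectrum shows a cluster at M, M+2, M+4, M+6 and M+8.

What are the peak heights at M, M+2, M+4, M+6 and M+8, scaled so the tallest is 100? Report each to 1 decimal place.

Expanding (0.6118 + 0.3882)^4:
P(M) = 0.6118^4 = 0.140100
P(M+2) = 4 × 0.6118^3 × 0.3882^1 = 0.355585
P(M+4) = 6 × 0.6118^2 × 0.3882^2 = 0.338440
P(M+6) = 4 × 0.6118^1 × 0.3882^3 = 0.143165
P(M+8) = 0.3882^4 = 0.022710
The M+2 peak is largest (0.355585); scaling to 100 gives 39.4 : 100.0 : 95.2 : 40.3 : 6.4.

39.4 : 100.0 : 95.2 : 40.3 : 6.4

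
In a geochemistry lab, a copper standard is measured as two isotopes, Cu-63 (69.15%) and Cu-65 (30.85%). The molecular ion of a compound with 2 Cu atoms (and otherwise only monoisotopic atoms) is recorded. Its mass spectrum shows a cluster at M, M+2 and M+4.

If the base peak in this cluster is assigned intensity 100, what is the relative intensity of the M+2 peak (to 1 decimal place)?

Term probabilities: M 0.4782, M+2 0.4267, M+4 0.0952. Base peak = M.
P(M) = C(2,0) × 0.6915^2 × 0.3085^0 = 1 × 0.47817225 × 1.0000 = 0.478172 (base)
P(M+2) = C(2,1) × 0.6915^1 × 0.3085^1 = 2 × 0.6915 × 0.3085 = 0.426656
Relative intensity = 0.426656 / 0.478172 × 100 = 89.2

89.2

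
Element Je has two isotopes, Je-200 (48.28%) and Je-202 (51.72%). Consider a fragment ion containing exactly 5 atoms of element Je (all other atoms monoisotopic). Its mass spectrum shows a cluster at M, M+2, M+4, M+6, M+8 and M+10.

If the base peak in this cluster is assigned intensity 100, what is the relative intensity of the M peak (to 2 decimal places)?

Binomial terms of (0.4828 + 0.5172)^5: M 0.0262, M+2 0.1405, M+4 0.3010, M+6 0.3225, M+8 0.1727, M+10 0.0370 → M+6 is the base peak.
P(M+6) = C(5,3) × 0.4828^2 × 0.5172^3 = 10 × 0.23309584 × 0.13834885 = 0.322485 (base)
P(M) = C(5,0) × 0.4828^5 × 0.5172^0 = 1 × 0.0262323 × 1.0000 = 0.026232
Relative intensity = 0.026232 / 0.322485 × 100 = 8.13

8.13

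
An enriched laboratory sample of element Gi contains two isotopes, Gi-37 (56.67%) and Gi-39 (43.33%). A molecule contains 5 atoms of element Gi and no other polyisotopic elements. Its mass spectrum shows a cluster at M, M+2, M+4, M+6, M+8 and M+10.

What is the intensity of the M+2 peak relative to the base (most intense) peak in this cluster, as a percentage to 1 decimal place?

65.4%

Term probabilities: M 0.0584, M+2 0.2234, M+4 0.3417, M+6 0.2613, M+8 0.0999, M+10 0.0153. Base peak = M+4.
P(M+4) = C(5,2) × 0.5667^3 × 0.4333^2 = 10 × 0.18199508 × 0.18774889 = 0.341694 (base)
P(M+2) = C(5,1) × 0.5667^4 × 0.4333^1 = 5 × 0.10313661 × 0.4333 = 0.223445
Relative intensity = 0.223445 / 0.341694 × 100 = 65.4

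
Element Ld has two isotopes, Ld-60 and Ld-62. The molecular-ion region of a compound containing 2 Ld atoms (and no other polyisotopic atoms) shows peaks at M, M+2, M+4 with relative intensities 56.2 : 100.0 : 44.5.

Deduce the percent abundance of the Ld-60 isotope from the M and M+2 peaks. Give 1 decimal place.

52.9%

Let p = fractional abundance of Ld-60. I(M+2)/I(M) = [C(2,1)·p^1·(1−p)] / p^2 = 2·(1−p)/p = 100.0/56.2 = 1.7794
(1−p)/p = 1.7794/2 = 0.8897  ⇒  p = 1/(1 + 0.8897) = 0.5292
Ld-60: 52.9%, Ld-62: 47.1%.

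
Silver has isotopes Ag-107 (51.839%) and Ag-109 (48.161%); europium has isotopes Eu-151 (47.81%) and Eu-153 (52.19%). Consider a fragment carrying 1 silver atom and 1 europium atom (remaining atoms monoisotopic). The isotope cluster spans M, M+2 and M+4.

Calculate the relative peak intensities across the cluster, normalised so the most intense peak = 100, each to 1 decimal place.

Silver pattern (n=1): 0.51839 : 0.48161
Europium pattern (n=1): 0.4781 : 0.5219
Convolve the two distributions (both contribute in 2-u steps):
  M: 0.51839×0.4781 = 0.247842
  M+2: 0.51839×0.5219 + 0.48161×0.4781 = 0.500805
  M+4: 0.48161×0.5219 = 0.251352
Scale to base peak (0.500805) = 100: 49.5 : 100.0 : 50.2

49.5 : 100.0 : 50.2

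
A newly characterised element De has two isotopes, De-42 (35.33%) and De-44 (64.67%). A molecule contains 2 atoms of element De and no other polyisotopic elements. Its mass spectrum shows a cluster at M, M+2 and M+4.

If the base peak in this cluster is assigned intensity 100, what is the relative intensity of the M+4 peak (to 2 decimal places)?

(0.3533 + 0.6467)^2 gives M 0.1248, M+2 0.4570, M+4 0.4182; the largest is M+2.
P(M+2) = C(2,1) × 0.3533^1 × 0.6467^1 = 2 × 0.3533 × 0.6467 = 0.456958 (base)
P(M+4) = C(2,2) × 0.3533^0 × 0.6467^2 = 1 × 1.0000 × 0.41822089 = 0.418221
Relative intensity = 0.418221 / 0.456958 × 100 = 91.52

91.52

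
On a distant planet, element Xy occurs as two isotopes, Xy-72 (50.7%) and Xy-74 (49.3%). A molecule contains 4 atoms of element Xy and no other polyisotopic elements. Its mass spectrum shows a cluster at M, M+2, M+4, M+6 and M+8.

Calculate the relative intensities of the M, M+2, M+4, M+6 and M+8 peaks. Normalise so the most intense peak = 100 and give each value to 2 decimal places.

17.63 : 68.56 : 100.00 : 64.83 : 15.76

The 4 Xy atoms are independent, so intensities follow the terms of (0.507 + 0.493)^4.
P(M) = 0.507^4 = 0.066074
P(M+2) = 4 × 0.507^3 × 0.493^1 = 0.256999
P(M+4) = 6 × 0.507^2 × 0.493^2 = 0.374853
P(M+6) = 4 × 0.507^1 × 0.493^3 = 0.243001
P(M+8) = 0.493^4 = 0.059073
The M+4 peak is largest (0.374853); scaling to 100 gives 17.63 : 68.56 : 100.00 : 64.83 : 15.76.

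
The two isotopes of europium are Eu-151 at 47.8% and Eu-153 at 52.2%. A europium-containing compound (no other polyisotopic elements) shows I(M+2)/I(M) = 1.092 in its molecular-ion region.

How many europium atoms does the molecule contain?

1

The M+2/M ratio from n Eu atoms is n · q/p = n · 0.522/0.478.
n = 1.092 × 0.478/0.522 = 1.00 ≈ 1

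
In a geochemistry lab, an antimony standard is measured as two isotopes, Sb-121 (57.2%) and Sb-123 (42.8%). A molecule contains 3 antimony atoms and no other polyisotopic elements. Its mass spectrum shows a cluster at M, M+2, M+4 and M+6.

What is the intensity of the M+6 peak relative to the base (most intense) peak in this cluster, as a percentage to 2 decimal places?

18.66%

(0.572 + 0.428)^3 gives M 0.1871, M+2 0.4201, M+4 0.3143, M+6 0.0784; the largest is M+2.
P(M+2) = C(3,1) × 0.572^2 × 0.428^1 = 3 × 0.327184 × 0.4280 = 0.420104 (base)
P(M+6) = C(3,3) × 0.572^0 × 0.428^3 = 1 × 1.0000 × 0.07840275 = 0.078403
Relative intensity = 0.078403 / 0.420104 × 100 = 18.66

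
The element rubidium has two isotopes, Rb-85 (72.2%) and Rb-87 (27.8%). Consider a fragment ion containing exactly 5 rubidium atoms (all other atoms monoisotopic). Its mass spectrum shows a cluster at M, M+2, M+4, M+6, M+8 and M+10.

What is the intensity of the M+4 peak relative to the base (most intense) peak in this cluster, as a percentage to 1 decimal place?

77.0%

Binomial terms of (0.722 + 0.278)^5: M 0.1962, M+2 0.3777, M+4 0.2909, M+6 0.1120, M+8 0.0216, M+10 0.0017 → M+2 is the base peak.
P(M+2) = C(5,1) × 0.722^4 × 0.278^1 = 5 × 0.27173701 × 0.2780 = 0.377714 (base)
P(M+4) = C(5,2) × 0.722^3 × 0.278^2 = 10 × 0.37636705 × 0.077284 = 0.290872
Relative intensity = 0.290872 / 0.377714 × 100 = 77.0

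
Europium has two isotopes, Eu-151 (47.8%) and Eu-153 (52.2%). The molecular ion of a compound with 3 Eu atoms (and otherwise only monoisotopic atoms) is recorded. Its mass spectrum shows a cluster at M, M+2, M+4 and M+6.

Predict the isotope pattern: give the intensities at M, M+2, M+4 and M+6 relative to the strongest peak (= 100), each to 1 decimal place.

28.0 : 91.6 : 100.0 : 36.4

Each Eu atom is independently Eu-151 (p = 0.478) or Eu-153 (q = 0.522); the cluster is the binomial expansion (p + q)^3.
P(M) = 0.478^3 = 0.109215
P(M+2) = 3 × 0.478^2 × 0.522^1 = 0.357806
P(M+4) = 3 × 0.478^1 × 0.522^2 = 0.390742
P(M+6) = 0.522^3 = 0.142237
The M+4 peak is largest (0.390742); scaling to 100 gives 28.0 : 91.6 : 100.0 : 36.4.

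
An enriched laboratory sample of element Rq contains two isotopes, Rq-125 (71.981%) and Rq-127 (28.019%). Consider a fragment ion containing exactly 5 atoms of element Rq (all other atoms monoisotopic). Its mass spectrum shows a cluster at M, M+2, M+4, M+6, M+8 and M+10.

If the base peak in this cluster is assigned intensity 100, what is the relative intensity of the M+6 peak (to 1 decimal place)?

30.3

Term probabilities: M 0.1932, M+2 0.3761, M+4 0.2928, M+6 0.1140, M+8 0.0222, M+10 0.0017. Base peak = M+2.
P(M+2) = C(5,1) × 0.71981^4 × 0.28019^1 = 5 × 0.268455 × 0.28019 = 0.376092 (base)
P(M+6) = C(5,3) × 0.71981^2 × 0.28019^3 = 10 × 0.51812644 × 0.02199672 = 0.113971
Relative intensity = 0.113971 / 0.376092 × 100 = 30.3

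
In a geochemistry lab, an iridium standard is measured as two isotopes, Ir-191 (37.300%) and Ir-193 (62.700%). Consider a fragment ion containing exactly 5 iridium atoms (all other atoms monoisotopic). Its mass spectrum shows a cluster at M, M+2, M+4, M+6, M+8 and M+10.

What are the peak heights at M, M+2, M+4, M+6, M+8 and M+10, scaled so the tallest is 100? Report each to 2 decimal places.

2.11 : 17.70 : 59.49 : 100.00 : 84.05 : 28.26

The 5 Ir atoms are independent, so intensities follow the terms of (0.37300 + 0.62700)^5.
P(M) = 0.37300^5 = 0.007220
P(M+2) = 5 × 0.37300^4 × 0.62700^1 = 0.060684
P(M+4) = 10 × 0.37300^3 × 0.62700^2 = 0.204015
P(M+6) = 10 × 0.37300^2 × 0.62700^3 = 0.342942
P(M+8) = 5 × 0.37300^1 × 0.62700^4 = 0.288237
P(M+10) = 0.62700^5 = 0.096903
The M+6 peak is largest (0.342942); scaling to 100 gives 2.11 : 17.70 : 59.49 : 100.00 : 84.05 : 28.26.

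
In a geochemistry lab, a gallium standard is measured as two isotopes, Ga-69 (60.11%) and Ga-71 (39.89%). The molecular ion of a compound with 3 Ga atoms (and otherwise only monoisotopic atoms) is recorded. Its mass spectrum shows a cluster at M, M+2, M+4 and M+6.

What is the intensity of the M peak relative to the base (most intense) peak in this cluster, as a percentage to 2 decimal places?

50.23%

Term probabilities: M 0.2172, M+2 0.4324, M+4 0.2869, M+6 0.0635. Base peak = M+2.
P(M+2) = C(3,1) × 0.6011^2 × 0.3989^1 = 3 × 0.36132121 × 0.3989 = 0.432393 (base)
P(M) = C(3,0) × 0.6011^3 × 0.3989^0 = 1 × 0.21719018 × 1.0000 = 0.217190
Relative intensity = 0.217190 / 0.432393 × 100 = 50.23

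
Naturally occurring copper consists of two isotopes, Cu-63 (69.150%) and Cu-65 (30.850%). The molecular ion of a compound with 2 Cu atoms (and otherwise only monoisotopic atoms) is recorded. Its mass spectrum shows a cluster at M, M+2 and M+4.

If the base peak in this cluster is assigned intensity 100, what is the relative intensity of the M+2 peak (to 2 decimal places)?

Binomial terms of (0.69150 + 0.30850)^2: M 0.4782, M+2 0.4267, M+4 0.0952 → M is the base peak.
P(M) = C(2,0) × 0.69150^2 × 0.30850^0 = 1 × 0.47817225 × 1.0000 = 0.478172 (base)
P(M+2) = C(2,1) × 0.69150^1 × 0.30850^1 = 2 × 0.6915 × 0.3085 = 0.426656
Relative intensity = 0.426656 / 0.478172 × 100 = 89.23

89.23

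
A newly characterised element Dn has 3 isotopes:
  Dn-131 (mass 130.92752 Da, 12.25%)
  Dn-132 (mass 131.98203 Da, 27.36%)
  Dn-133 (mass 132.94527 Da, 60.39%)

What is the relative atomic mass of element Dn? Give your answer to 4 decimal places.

132.4346 Da

Average mass = Σ (abundance × isotope mass) = 0.1225 × 130.92752 + 0.2736 × 131.98203 + 0.6039 × 132.94527
= 16.038621 + 36.110283 + 80.285649 = 132.434553 Da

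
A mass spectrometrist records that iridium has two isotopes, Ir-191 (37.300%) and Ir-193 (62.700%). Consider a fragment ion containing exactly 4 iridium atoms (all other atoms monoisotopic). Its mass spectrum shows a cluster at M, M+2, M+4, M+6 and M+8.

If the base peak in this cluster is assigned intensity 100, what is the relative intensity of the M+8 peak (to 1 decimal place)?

42.0

Term probabilities: M 0.0194, M+2 0.1302, M+4 0.3282, M+6 0.3678, M+8 0.1546. Base peak = M+6.
P(M+6) = C(4,3) × 0.37300^1 × 0.62700^3 = 4 × 0.3730 × 0.24649188 = 0.367766 (base)
P(M+8) = C(4,4) × 0.37300^0 × 0.62700^4 = 1 × 1.0000 × 0.15455041 = 0.154550
Relative intensity = 0.154550 / 0.367766 × 100 = 42.0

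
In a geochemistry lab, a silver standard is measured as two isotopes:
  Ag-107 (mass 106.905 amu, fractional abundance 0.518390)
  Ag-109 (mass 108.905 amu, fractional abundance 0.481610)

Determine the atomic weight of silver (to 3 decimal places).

The abundance-weighted mean is 0.518390 × 106.905 + 0.481610 × 108.905
= 55.4185 + 52.4497 = 107.8682 amu

107.868 amu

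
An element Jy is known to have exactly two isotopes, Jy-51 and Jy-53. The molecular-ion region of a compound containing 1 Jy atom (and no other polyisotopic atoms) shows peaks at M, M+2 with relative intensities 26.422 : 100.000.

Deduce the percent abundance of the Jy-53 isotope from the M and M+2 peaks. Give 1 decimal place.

Write p for the Jy-51 fraction. I(M+2)/I(M) = [C(1,1)·p^0·(1−p)] / p^1 = 1·(1−p)/p = 100.000/26.422 = 3.7847
(1−p)/p = 3.7847/1 = 3.7847  ⇒  p = 1/(1 + 3.7847) = 0.2090
Jy-51: 20.9%, Jy-53: 79.1%.

79.1%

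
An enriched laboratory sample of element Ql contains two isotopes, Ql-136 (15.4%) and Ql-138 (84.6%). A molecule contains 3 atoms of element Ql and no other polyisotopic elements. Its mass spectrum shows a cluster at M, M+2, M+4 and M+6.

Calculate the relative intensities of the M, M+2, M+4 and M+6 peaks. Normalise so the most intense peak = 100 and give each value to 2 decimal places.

0.60 : 9.94 : 54.61 : 100.00

The 3 Ql atoms are independent, so intensities follow the terms of (0.154 + 0.846)^3.
P(M) = 0.154^3 = 0.003652
P(M+2) = 3 × 0.154^2 × 0.846^1 = 0.060191
P(M+4) = 3 × 0.154^1 × 0.846^2 = 0.330661
P(M+6) = 0.846^3 = 0.605496
The M+6 peak is largest (0.605496); scaling to 100 gives 0.60 : 9.94 : 54.61 : 100.00.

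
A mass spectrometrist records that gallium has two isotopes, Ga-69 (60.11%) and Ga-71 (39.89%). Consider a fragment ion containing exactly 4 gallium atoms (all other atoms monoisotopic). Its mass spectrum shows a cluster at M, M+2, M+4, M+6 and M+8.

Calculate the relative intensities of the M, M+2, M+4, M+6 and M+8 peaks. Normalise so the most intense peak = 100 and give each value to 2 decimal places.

37.67 : 100.00 : 99.54 : 44.04 : 7.31

Expanding (0.6011 + 0.3989)^4:
P(M) = 0.6011^4 = 0.130553
P(M+2) = 4 × 0.6011^3 × 0.3989^1 = 0.346549
P(M+4) = 6 × 0.6011^2 × 0.3989^2 = 0.344963
P(M+6) = 4 × 0.6011^1 × 0.3989^3 = 0.152616
P(M+8) = 0.3989^4 = 0.025320
The M+2 peak is largest (0.346549); scaling to 100 gives 37.67 : 100.00 : 99.54 : 44.04 : 7.31.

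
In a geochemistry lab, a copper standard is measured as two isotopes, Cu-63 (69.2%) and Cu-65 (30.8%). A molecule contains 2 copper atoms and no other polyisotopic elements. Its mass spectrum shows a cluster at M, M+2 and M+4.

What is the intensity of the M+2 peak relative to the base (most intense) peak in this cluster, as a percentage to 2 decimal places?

89.02%

Binomial terms of (0.692 + 0.308)^2: M 0.4789, M+2 0.4263, M+4 0.0949 → M is the base peak.
P(M) = C(2,0) × 0.692^2 × 0.308^0 = 1 × 0.478864 × 1.0000 = 0.478864 (base)
P(M+2) = C(2,1) × 0.692^1 × 0.308^1 = 2 × 0.6920 × 0.3080 = 0.426272
Relative intensity = 0.426272 / 0.478864 × 100 = 89.02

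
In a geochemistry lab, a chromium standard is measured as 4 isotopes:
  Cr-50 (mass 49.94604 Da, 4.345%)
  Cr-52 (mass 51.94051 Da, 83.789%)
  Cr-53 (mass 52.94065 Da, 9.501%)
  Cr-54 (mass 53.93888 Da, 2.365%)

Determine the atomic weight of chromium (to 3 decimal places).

51.996 Da

Weight each isotope mass by its fractional abundance: 0.04345 × 49.94604 + 0.83789 × 51.94051 + 0.09501 × 52.94065 + 0.02365 × 53.93888
= 2.170155 + 43.520434 + 5.029891 + 1.275655 = 51.996135 Da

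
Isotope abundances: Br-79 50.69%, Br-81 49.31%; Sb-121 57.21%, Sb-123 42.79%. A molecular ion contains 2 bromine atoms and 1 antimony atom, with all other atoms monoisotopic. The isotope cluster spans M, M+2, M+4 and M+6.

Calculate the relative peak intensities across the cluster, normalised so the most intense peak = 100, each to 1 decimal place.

37.1 : 100.0 : 89.2 : 26.3

Bromine pattern (n=2): 0.25694761 : 0.49990478 : 0.24314761
Antimony pattern (n=1): 0.5721 : 0.4279
Convolve the two distributions (both contribute in 2-u steps):
  M: 0.25694761×0.5721 = 0.147000
  M+2: 0.25694761×0.4279 + 0.49990478×0.5721 = 0.395943
  M+4: 0.49990478×0.4279 + 0.24314761×0.5721 = 0.353014
  M+6: 0.24314761×0.4279 = 0.104043
Scale to base peak (0.395943) = 100: 37.1 : 100.0 : 89.2 : 26.3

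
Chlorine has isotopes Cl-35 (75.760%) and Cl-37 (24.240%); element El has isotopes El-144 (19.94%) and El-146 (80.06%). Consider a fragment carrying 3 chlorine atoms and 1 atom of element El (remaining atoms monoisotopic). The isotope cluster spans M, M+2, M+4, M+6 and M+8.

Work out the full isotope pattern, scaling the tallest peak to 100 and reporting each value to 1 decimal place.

20.1 : 100.0 : 83.6 : 25.4 : 2.6

Chlorine pattern (n=3): 0.4348304 : 0.41738208 : 0.13354464 : 0.01424288
Element El pattern (n=1): 0.1994 : 0.8006
Convolve the two distributions (both contribute in 2-u steps):
  M: 0.4348304×0.1994 = 0.086705
  M+2: 0.4348304×0.8006 + 0.41738208×0.1994 = 0.431351
  M+4: 0.41738208×0.8006 + 0.13354464×0.1994 = 0.360785
  M+6: 0.13354464×0.8006 + 0.01424288×0.1994 = 0.109756
  M+8: 0.01424288×0.8006 = 0.011403
Scale to base peak (0.431351) = 100: 20.1 : 100.0 : 83.6 : 25.4 : 2.6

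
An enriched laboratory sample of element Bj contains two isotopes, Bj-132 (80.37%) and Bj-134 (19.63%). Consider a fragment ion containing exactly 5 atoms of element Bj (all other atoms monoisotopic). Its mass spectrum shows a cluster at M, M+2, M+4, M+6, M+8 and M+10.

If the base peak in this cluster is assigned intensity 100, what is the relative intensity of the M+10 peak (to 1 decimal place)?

0.1

Term probabilities: M 0.3353, M+2 0.4095, M+4 0.2000, M+6 0.0489, M+8 0.0060, M+10 0.0003. Base peak = M+2.
P(M+2) = C(5,1) × 0.8037^4 × 0.1963^1 = 5 × 0.41723033 × 0.1963 = 0.409512 (base)
P(M+10) = C(5,5) × 0.8037^0 × 0.1963^5 = 1 × 1.0000 × 0.00029148 = 0.000291
Relative intensity = 0.000291 / 0.409512 × 100 = 0.1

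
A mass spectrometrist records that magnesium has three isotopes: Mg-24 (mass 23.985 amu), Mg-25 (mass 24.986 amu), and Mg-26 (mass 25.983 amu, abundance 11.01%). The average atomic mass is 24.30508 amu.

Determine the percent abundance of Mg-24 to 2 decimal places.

78.99%

The remaining 88.99% is split between Mg-24 (fraction x) and Mg-25 (fraction 0.8899 − x).
Substituting: 23.985x + 24.986(0.8899 − x) = 21.4443517
(23.985 − 24.986)x = -0.7906897  ⇒  x = 0.78990, y = 0.10000
Mg-24: 78.99%, Mg-25: 10.00%.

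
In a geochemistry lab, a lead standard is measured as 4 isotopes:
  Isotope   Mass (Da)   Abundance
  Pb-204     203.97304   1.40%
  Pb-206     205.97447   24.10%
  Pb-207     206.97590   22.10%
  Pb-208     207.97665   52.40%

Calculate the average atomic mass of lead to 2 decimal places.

207.22 Da

Ar = Σ fᵢ·mᵢ = 0.0140 × 203.97304 + 0.2410 × 205.97447 + 0.2210 × 206.97590 + 0.5240 × 207.97665
= 2.855623 + 49.639847 + 45.741674 + 108.979765 = 207.216909 Da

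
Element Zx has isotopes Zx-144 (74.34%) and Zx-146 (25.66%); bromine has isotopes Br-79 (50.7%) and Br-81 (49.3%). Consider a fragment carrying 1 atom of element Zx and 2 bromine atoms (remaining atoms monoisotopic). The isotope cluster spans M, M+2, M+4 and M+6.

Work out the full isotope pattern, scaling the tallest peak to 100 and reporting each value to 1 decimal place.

Element Zx pattern (n=1): 0.7434 : 0.2566
Bromine pattern (n=2): 0.257049 : 0.499902 : 0.243049
Convolve the two distributions (both contribute in 2-u steps):
  M: 0.7434×0.257049 = 0.191090
  M+2: 0.7434×0.499902 + 0.2566×0.257049 = 0.437586
  M+4: 0.7434×0.243049 + 0.2566×0.499902 = 0.308957
  M+6: 0.2566×0.243049 = 0.062366
Scale to base peak (0.437586) = 100: 43.7 : 100.0 : 70.6 : 14.3

43.7 : 100.0 : 70.6 : 14.3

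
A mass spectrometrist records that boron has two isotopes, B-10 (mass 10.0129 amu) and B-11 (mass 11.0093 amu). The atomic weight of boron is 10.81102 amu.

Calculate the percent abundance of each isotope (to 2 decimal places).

Writing the weighted mean with unknown fraction x of B-10:
10.0129·x + 11.0093·(1 − x) = 10.81102
(10.0129 − 11.0093)·x = 10.81102 − 11.0093
x = -0.19828 / -0.9964 = 0.19900 → 19.90% B-10, 80.10% B-11.

B-10: 19.90%, B-11: 80.10%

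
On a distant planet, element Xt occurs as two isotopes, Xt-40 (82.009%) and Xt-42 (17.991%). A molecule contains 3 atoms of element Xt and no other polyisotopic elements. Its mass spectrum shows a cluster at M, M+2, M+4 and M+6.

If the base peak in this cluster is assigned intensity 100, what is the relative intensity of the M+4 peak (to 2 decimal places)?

14.44

Binomial terms of (0.82009 + 0.17991)^3: M 0.5515, M+2 0.3630, M+4 0.0796, M+6 0.0058 → M is the base peak.
P(M) = C(3,0) × 0.82009^3 × 0.17991^0 = 1 × 0.55154957 × 1.0000 = 0.551550 (base)
P(M+4) = C(3,2) × 0.82009^1 × 0.17991^2 = 3 × 0.82009 × 0.03236761 = 0.079633
Relative intensity = 0.079633 / 0.551550 × 100 = 14.44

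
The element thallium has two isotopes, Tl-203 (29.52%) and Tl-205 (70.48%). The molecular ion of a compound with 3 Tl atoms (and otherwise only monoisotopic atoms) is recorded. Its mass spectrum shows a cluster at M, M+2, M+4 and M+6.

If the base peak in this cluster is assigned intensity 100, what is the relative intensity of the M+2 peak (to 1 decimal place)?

41.9

Binomial terms of (0.2952 + 0.7048)^3: M 0.0257, M+2 0.1843, M+4 0.4399, M+6 0.3501 → M+4 is the base peak.
P(M+4) = C(3,2) × 0.2952^1 × 0.7048^2 = 3 × 0.2952 × 0.49674304 = 0.439916 (base)
P(M+2) = C(3,1) × 0.2952^2 × 0.7048^1 = 3 × 0.08714304 × 0.7048 = 0.184255
Relative intensity = 0.184255 / 0.439916 × 100 = 41.9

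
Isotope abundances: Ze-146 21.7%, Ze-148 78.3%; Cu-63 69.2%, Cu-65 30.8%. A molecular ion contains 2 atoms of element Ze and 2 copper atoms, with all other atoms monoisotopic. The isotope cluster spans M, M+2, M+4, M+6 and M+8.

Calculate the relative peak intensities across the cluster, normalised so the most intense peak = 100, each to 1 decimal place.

5.1 : 41.3 : 100.0 : 66.3 : 13.1

Element Ze pattern (n=2): 0.047089 : 0.339822 : 0.613089
Copper pattern (n=2): 0.478864 : 0.426272 : 0.094864
Convolve the two distributions (both contribute in 2-u steps):
  M: 0.047089×0.478864 = 0.022549
  M+2: 0.047089×0.426272 + 0.339822×0.478864 = 0.182801
  M+4: 0.047089×0.094864 + 0.339822×0.426272 + 0.613089×0.478864 = 0.442910
  M+6: 0.339822×0.094864 + 0.613089×0.426272 = 0.293580
  M+8: 0.613089×0.094864 = 0.058160
Scale to base peak (0.442910) = 100: 5.1 : 41.3 : 100.0 : 66.3 : 13.1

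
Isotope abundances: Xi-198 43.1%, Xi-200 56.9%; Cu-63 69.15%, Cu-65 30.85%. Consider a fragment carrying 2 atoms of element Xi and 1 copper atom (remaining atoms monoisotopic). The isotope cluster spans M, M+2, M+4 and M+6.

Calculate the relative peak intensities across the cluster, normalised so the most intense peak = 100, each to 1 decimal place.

32.4 : 100.0 : 94.6 : 25.2

Element Xi pattern (n=2): 0.185761 : 0.490478 : 0.323761
Copper pattern (n=1): 0.6915 : 0.3085
Convolve the two distributions (both contribute in 2-u steps):
  M: 0.185761×0.6915 = 0.128454
  M+2: 0.185761×0.3085 + 0.490478×0.6915 = 0.396473
  M+4: 0.490478×0.3085 + 0.323761×0.6915 = 0.375193
  M+6: 0.323761×0.3085 = 0.099880
Scale to base peak (0.396473) = 100: 32.4 : 100.0 : 94.6 : 25.2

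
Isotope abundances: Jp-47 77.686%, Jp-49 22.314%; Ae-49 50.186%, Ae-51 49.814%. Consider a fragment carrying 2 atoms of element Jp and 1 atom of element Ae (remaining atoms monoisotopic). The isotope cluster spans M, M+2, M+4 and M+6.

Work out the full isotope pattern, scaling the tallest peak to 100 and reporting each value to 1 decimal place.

Element Jp pattern (n=2): 0.60351146 : 0.34669708 : 0.04979146
Element Ae pattern (n=1): 0.50186 : 0.49814
Convolve the two distributions (both contribute in 2-u steps):
  M: 0.60351146×0.50186 = 0.302878
  M+2: 0.60351146×0.49814 + 0.34669708×0.50186 = 0.474627
  M+4: 0.34669708×0.49814 + 0.04979146×0.50186 = 0.197692
  M+6: 0.04979146×0.49814 = 0.024803
Scale to base peak (0.474627) = 100: 63.8 : 100.0 : 41.7 : 5.2

63.8 : 100.0 : 41.7 : 5.2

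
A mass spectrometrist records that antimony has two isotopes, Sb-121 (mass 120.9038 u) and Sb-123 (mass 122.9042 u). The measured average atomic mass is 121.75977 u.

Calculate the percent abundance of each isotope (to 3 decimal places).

Sb-121: 57.210%, Sb-123: 42.790%

Let x be the fractional abundance of Sb-121; then Sb-123 has abundance 1 − x.
120.9038·x + 122.9042·(1 − x) = 121.75977
(120.9038 − 122.9042)·x = 121.75977 − 122.9042
x = -1.14443 / -2.0004 = 0.57210 → 57.210% Sb-121, 42.790% Sb-123.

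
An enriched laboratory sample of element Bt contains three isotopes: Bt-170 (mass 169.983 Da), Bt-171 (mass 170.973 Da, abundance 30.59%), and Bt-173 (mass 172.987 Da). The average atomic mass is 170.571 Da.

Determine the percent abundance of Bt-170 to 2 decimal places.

Let x and y be the fractions of Bt-170 and Bt-173. Then x + y = 1 − 0.3059 = 0.6941 and 169.983x + 172.987y = 170.571 − 0.3059×170.973 = 118.2703593.
Substituting: 169.983x + 172.987(0.6941 − x) = 118.2703593
(169.983 − 172.987)x = -1.7999174  ⇒  x = 0.59917, y = 0.09493
Bt-170: 59.92%, Bt-173: 9.49%.

59.92%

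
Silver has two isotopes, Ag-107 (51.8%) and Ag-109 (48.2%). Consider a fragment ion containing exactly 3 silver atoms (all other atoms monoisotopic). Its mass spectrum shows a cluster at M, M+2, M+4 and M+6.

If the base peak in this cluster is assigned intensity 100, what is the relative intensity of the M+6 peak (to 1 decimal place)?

28.9

Binomial terms of (0.518 + 0.482)^3: M 0.1390, M+2 0.3880, M+4 0.3610, M+6 0.1120 → M+2 is the base peak.
P(M+2) = C(3,1) × 0.518^2 × 0.482^1 = 3 × 0.268324 × 0.4820 = 0.387997 (base)
P(M+6) = C(3,3) × 0.518^0 × 0.482^3 = 1 × 1.0000 × 0.11198017 = 0.111980
Relative intensity = 0.111980 / 0.387997 × 100 = 28.9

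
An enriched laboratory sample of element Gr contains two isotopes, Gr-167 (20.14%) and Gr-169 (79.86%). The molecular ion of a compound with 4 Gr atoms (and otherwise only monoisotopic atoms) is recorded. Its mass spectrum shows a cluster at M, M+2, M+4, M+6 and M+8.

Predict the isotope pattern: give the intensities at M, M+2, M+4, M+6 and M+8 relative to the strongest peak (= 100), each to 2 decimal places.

Each Gr atom is independently Gr-167 (p = 0.2014) or Gr-169 (q = 0.7986); the cluster is the binomial expansion (p + q)^4.
P(M) = 0.2014^4 = 0.001645
P(M+2) = 4 × 0.2014^3 × 0.7986^1 = 0.026096
P(M+4) = 6 × 0.2014^2 × 0.7986^2 = 0.155213
P(M+6) = 4 × 0.2014^1 × 0.7986^3 = 0.410306
P(M+8) = 0.7986^4 = 0.406740
The M+6 peak is largest (0.410306); scaling to 100 gives 0.40 : 6.36 : 37.83 : 100.00 : 99.13.

0.40 : 6.36 : 37.83 : 100.00 : 99.13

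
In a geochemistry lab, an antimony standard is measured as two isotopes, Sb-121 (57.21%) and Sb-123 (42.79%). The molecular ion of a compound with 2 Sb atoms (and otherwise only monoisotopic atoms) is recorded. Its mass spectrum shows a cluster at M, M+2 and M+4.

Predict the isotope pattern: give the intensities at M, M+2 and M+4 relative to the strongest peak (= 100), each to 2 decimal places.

66.85 : 100.00 : 37.40

The 2 Sb atoms are independent, so intensities follow the terms of (0.5721 + 0.4279)^2.
P(M) = 0.5721^2 = 0.327298
P(M+2) = 2 × 0.5721^1 × 0.4279^1 = 0.489603
P(M+4) = 0.4279^2 = 0.183098
The M+2 peak is largest (0.489603); scaling to 100 gives 66.85 : 100.00 : 37.40.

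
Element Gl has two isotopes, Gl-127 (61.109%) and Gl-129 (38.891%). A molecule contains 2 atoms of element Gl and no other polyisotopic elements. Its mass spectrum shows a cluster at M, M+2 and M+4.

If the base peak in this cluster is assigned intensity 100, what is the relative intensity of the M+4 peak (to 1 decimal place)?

31.8

Binomial terms of (0.61109 + 0.38891)^2: M 0.3734, M+2 0.4753, M+4 0.1513 → M+2 is the base peak.
P(M+2) = C(2,1) × 0.61109^1 × 0.38891^1 = 2 × 0.61109 × 0.38891 = 0.475318 (base)
P(M+4) = C(2,2) × 0.61109^0 × 0.38891^2 = 1 × 1.0000 × 0.15125099 = 0.151251
Relative intensity = 0.151251 / 0.475318 × 100 = 31.8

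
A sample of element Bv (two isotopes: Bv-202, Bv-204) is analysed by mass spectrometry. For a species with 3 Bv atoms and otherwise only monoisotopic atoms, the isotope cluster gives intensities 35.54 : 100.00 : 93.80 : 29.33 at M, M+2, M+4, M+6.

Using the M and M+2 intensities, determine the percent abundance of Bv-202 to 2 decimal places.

51.60%

Let p = fractional abundance of Bv-202. I(M+2)/I(M) = [C(3,1)·p^2·(1−p)] / p^3 = 3·(1−p)/p = 100.00/35.54 = 2.8137
(1−p)/p = 2.8137/3 = 0.9379  ⇒  p = 1/(1 + 0.9379) = 0.5160
Bv-202: 51.60%, Bv-204: 48.40%.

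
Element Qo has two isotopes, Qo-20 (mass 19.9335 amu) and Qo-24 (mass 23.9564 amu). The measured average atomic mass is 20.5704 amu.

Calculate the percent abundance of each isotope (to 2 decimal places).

Qo-20: 84.17%, Qo-24: 15.83%

Let x be the fractional abundance of Qo-20; then Qo-24 has abundance 1 − x.
19.9335·x + 23.9564·(1 − x) = 20.5704
(19.9335 − 23.9564)·x = 20.5704 − 23.9564
x = -3.3860 / -4.0229 = 0.84168 → 84.17% Qo-20, 15.83% Qo-24.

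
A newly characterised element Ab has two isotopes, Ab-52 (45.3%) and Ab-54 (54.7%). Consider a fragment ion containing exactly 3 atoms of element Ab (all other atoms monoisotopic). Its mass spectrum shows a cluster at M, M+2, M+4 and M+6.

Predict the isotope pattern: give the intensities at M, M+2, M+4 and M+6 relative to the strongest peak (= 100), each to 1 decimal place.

22.9 : 82.8 : 100.0 : 40.3

Each Ab atom is independently Ab-52 (p = 0.453) or Ab-54 (q = 0.547); the cluster is the binomial expansion (p + q)^3.
P(M) = 0.453^3 = 0.092960
P(M+2) = 3 × 0.453^2 × 0.547^1 = 0.336748
P(M+4) = 3 × 0.453^1 × 0.547^2 = 0.406625
P(M+6) = 0.547^3 = 0.163667
The M+4 peak is largest (0.406625); scaling to 100 gives 22.9 : 82.8 : 100.0 : 40.3.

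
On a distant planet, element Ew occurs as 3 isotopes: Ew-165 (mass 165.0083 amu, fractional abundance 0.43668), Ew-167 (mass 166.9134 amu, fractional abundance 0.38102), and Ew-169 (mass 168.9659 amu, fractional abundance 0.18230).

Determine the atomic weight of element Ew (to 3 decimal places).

Ar = Σ fᵢ·mᵢ = 0.43668 × 165.0083 + 0.38102 × 166.9134 + 0.18230 × 168.9659
= 72.05582 + 63.59734 + 30.80248 = 166.45564 amu

166.456 amu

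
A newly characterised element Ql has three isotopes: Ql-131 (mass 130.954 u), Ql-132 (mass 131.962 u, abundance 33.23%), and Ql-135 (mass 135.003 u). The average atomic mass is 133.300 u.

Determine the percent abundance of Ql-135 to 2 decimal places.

49.67%

The remaining 66.77% is split between Ql-131 (fraction x) and Ql-135 (fraction 0.6677 − x).
Substituting: 130.954x + 135.003(0.6677 − x) = 89.4490274
(130.954 − 135.003)x = -0.6924757  ⇒  x = 0.17102, y = 0.49668
Ql-131: 17.10%, Ql-135: 49.67%.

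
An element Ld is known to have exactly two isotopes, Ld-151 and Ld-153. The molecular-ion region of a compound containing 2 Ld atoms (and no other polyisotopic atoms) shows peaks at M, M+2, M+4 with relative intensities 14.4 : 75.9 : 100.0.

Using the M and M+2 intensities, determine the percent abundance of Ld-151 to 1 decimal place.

27.5%

Let p = fractional abundance of Ld-151. I(M+2)/I(M) = [C(2,1)·p^1·(1−p)] / p^2 = 2·(1−p)/p = 75.9/14.4 = 5.2708
(1−p)/p = 5.2708/2 = 2.6354  ⇒  p = 1/(1 + 2.6354) = 0.2751
Ld-151: 27.5%, Ld-153: 72.5%.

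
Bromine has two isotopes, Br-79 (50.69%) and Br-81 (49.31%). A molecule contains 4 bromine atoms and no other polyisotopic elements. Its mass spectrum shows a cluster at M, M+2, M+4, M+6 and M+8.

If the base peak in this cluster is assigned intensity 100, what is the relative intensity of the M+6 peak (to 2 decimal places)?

64.85

(0.5069 + 0.4931)^4 gives M 0.0660, M+2 0.2569, M+4 0.3749, M+6 0.2431, M+8 0.0591; the largest is M+4.
P(M+4) = C(4,2) × 0.5069^2 × 0.4931^2 = 6 × 0.25694761 × 0.24314761 = 0.374857 (base)
P(M+6) = C(4,3) × 0.5069^1 × 0.4931^3 = 4 × 0.5069 × 0.11989609 = 0.243101
Relative intensity = 0.243101 / 0.374857 × 100 = 64.85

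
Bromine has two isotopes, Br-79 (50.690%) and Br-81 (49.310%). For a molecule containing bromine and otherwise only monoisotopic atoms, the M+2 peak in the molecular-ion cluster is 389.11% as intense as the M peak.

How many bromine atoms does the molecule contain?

For n independent Br atoms, I(M+2)/I(M) = n · (abundance Br-81) / (abundance Br-79) = n · 0.49310/0.50690.
n = 3.8911 × 0.50690/0.49310 = 4.00 ≈ 4

4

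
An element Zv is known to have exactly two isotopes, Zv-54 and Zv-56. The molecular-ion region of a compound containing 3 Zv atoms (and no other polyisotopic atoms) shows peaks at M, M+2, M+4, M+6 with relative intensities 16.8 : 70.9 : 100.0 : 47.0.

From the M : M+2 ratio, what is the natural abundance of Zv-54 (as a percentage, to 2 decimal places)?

If p is the fraction of Zv that is Zv-54, then I(M+2)/I(M) = [C(3,1)·p^2·(1−p)] / p^3 = 3·(1−p)/p = 70.9/16.8 = 4.2202
(1−p)/p = 4.2202/3 = 1.4067  ⇒  p = 1/(1 + 1.4067) = 0.4155
Zv-54: 41.55%, Zv-56: 58.45%.

41.55%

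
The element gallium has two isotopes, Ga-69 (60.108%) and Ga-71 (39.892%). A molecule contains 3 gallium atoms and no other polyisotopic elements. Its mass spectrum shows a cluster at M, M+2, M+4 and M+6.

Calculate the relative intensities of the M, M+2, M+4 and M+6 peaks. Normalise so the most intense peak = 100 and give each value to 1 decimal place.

Each Ga atom is independently Ga-69 (p = 0.60108) or Ga-71 (q = 0.39892); the cluster is the binomial expansion (p + q)^3.
P(M) = 0.60108^3 = 0.217169
P(M+2) = 3 × 0.60108^2 × 0.39892^1 = 0.432386
P(M+4) = 3 × 0.60108^1 × 0.39892^2 = 0.286963
P(M+6) = 0.39892^3 = 0.063483
The M+2 peak is largest (0.432386); scaling to 100 gives 50.2 : 100.0 : 66.4 : 14.7.

50.2 : 100.0 : 66.4 : 14.7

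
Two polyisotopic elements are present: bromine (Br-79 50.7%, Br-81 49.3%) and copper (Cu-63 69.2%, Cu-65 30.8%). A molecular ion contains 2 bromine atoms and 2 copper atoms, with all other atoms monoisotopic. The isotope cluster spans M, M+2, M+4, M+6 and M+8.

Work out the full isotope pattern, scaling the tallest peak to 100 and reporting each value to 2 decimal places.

34.78 : 98.61 : 100.00 : 42.68 : 6.52

Bromine pattern (n=2): 0.257049 : 0.499902 : 0.243049
Copper pattern (n=2): 0.478864 : 0.426272 : 0.094864
Convolve the two distributions (both contribute in 2-u steps):
  M: 0.257049×0.478864 = 0.123092
  M+2: 0.257049×0.426272 + 0.499902×0.478864 = 0.348958
  M+4: 0.257049×0.094864 + 0.499902×0.426272 + 0.243049×0.478864 = 0.353866
  M+6: 0.499902×0.094864 + 0.243049×0.426272 = 0.151028
  M+8: 0.243049×0.094864 = 0.023057
Scale to base peak (0.353866) = 100: 34.78 : 98.61 : 100.00 : 42.68 : 6.52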